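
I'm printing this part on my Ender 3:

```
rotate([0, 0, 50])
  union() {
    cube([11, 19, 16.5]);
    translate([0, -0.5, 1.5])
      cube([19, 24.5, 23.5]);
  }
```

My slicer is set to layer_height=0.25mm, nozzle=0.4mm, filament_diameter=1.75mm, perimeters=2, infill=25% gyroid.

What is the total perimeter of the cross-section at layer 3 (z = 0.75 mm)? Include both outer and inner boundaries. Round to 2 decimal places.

60.00 mm

At z = 0.75 mm: the cube is present — its section is the full 11×19 rectangle (perimeter 60.00 mm); the cube at (0, -0.5) is absent (z outside [1.5, 25]); Merging all regions: only the 11×19 cube is present, so the union is just that shape — boundary = 60.00 mm; (rotated 50° about Z; rotation is an isometry so areas/perimeters/island counts are preserved). Overall, the cross-section is a single solid region. Total boundary length (outer) = 60.00 mm.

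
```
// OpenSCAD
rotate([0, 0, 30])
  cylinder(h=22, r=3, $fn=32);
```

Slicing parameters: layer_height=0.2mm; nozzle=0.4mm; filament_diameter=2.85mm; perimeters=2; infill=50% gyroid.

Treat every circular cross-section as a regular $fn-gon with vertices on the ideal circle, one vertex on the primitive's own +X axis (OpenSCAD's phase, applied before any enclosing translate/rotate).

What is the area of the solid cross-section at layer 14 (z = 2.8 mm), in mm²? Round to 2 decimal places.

28.09 mm²

At z = 2.8 mm: the r=3 cylinder contributes a regular 32-gon of circumradius 3 (area = (32/2)·3.000²·sin(360°/32) = 28.09 mm²); (whole slice rotated 30° about Z — lengths, areas and connectivity unchanged). Overall, the cross-section is a single solid region. Net area = 28.09 mm².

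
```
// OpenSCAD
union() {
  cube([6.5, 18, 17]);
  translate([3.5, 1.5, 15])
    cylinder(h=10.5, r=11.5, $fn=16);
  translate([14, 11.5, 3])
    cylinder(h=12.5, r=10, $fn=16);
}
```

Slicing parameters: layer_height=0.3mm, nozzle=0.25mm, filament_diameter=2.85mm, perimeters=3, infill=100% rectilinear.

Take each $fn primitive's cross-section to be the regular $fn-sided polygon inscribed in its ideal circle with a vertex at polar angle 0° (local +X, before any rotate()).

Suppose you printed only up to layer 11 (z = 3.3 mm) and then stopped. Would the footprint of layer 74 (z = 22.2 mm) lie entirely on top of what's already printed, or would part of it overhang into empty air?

Compare the two slices. At z = 3.3: the cube (footprint 6.5×18) is included at this height (area 117.00 mm²); the cylinder at (3.5, 1.5) is not intersected at this z (z outside [15, 25.5]); the r=10 cylinder at (14, 11.5) gives a regular 16-gon of circumradius 10 (constant along its height) (area = (16/2)·10.000²·sin(360°/16) = 306.15 mm²); Taking the union: the regions partially overlap — summed areas 423.15 mm² minus the doubly-counted overlap 20.75 mm² gives 402.40 mm² — area = 402.40 mm². At z = 22.2: the cube does not reach this height (z outside [0, 17]); the cylinder at (3.5, 1.5): section is a regular 16-gon, circumradius r=11.5 (area = (16/2)·11.500²·sin(360°/16) = 404.88 mm²); the cylinder at (14, 11.5) does not reach this height (z outside [3, 15.5]); Merging all regions: only the r=11.5 cylinder at (3.5, 1.5) is present, so the union is just that shape — area = 404.88 mm². Checking containment: at z = 22.2 the cross-section extends beyond the z = 3.3 cross-section by about 263.81 mm².

part overhangs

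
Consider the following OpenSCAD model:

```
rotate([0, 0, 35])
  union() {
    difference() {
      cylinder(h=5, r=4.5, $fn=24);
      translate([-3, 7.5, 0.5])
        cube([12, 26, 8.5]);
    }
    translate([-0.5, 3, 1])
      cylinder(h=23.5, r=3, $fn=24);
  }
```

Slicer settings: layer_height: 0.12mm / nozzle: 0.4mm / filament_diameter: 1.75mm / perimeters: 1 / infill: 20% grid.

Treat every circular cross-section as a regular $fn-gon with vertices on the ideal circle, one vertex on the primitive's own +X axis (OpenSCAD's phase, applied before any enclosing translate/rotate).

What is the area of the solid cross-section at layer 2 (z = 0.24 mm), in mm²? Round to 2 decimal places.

At z = 0.24 mm: the r=4.5 cylinder contributes a regular 24-gon of circumradius 4.5 (area = (24/2)·4.500²·sin(360°/24) = 62.89 mm²); the cube at (-3, 7.5) is absent (z outside [0.5, 9]); Subtracting the remaining from the first: none of the subtracted shapes is present at this height, so the r=4.5 cylinder is unchanged — area = 62.89 mm²; the cylinder at (-0.5, 3) is not intersected at this z (z outside [1, 24.5]); Merging all regions: only the result so far is present, so the union is just that shape — area = 62.89 mm²; (whole slice rotated 35° about Z — lengths, areas and connectivity unchanged). Overall, the cross-section is a single solid region. Net area = 62.89 mm².

62.89 mm²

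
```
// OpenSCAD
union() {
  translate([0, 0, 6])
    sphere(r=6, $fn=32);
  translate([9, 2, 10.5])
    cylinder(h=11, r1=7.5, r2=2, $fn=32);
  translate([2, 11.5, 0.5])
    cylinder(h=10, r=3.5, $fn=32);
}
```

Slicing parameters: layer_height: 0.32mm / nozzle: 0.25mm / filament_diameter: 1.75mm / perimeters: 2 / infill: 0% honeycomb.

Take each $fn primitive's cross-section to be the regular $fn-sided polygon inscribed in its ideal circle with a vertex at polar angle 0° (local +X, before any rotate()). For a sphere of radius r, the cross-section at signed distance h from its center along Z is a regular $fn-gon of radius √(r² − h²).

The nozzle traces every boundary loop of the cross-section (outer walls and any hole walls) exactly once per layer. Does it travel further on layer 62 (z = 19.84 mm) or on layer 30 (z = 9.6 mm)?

Layer 62 (z = 19.84): the sphere is not intersected at this z (|z−center|=13.840 > r=6); the cone at (9, 2) contributes a regular 32-gon of circumradius 2.830 (interpolated between r1=7.5 and r2=2 at t=0.849) (perimeter = 2·32·2.830·sin(180°/32) = 17.75 mm); the cylinder at (2, 11.5) is not intersected at this z (z outside [0.5, 10.5]); Combining (union): only the cone at (9, 2) is present, so the union is just that shape — boundary = 17.75 mm. So its perimeter = 17.75 mm. Layer 30 (z = 9.6): the sphere: section is a regular 32-gon, circumradius = √(r²−h²) = √(6²−3.6²) = 4.800 (perimeter = 2·32·4.800·sin(180°/32) = 30.11 mm); the cone at (9, 2) is not intersected at this z (z outside [10.5, 21.5]); the cylinder at (2, 11.5): section is a regular 32-gon, circumradius r=3.5 (perimeter = 2·32·3.500·sin(180°/32) = 21.96 mm); Taking the union: the 2 present regions are separate (no shared area or edge), so areas and boundary lengths simply add and each stays a separate island — boundary = 52.07 mm. So its perimeter = 52.07 mm. Layer 30 is larger (52.07 vs 17.75 mm).

layer 30 (z = 9.6 mm)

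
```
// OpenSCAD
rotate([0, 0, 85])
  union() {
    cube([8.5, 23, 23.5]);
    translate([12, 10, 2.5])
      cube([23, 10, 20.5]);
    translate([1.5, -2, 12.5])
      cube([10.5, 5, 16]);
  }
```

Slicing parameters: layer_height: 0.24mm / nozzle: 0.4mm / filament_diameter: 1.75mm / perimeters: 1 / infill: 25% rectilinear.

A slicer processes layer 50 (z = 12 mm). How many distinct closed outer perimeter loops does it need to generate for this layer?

At z = 12 mm: the cube (footprint 8.5×23) is included at this height; the cube at (12, 10) is present — its section is the full 23×10 rectangle; the cube at (1.5, -2) is absent (z outside [12.5, 28.5]); Combining (union): the 2 present regions are separate (no shared area or edge), so areas and boundary lengths simply add and each stays a separate island — 2 connected regions; (whole slice rotated 85° about Z — lengths, areas and connectivity unchanged). The result has 2 disconnected regions.

2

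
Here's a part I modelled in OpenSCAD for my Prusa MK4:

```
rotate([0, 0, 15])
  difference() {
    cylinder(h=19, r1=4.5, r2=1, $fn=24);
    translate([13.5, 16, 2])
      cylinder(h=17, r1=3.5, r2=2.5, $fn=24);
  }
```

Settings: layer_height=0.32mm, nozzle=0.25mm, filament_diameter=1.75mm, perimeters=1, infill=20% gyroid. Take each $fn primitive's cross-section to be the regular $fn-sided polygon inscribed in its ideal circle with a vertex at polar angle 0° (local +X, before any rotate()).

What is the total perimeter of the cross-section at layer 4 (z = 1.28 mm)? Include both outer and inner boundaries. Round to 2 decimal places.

26.72 mm

At z = 1.28 mm: the cone contributes a regular 24-gon of circumradius 4.264 (interpolated between r1=4.5 and r2=1 at t=0.067) (perimeter = 2·24·4.264·sin(180°/24) = 26.72 mm); the cone at (13.5, 16) does not reach this height (z outside [2, 19]); Subtracting the remaining from the first: none of the subtracted shapes is present at this height, so the cone is unchanged — boundary = 26.72 mm; (whole slice rotated 15° about Z — lengths, areas and connectivity unchanged). Overall, the cross-section is a single solid region. Total boundary length (outer) = 26.72 mm.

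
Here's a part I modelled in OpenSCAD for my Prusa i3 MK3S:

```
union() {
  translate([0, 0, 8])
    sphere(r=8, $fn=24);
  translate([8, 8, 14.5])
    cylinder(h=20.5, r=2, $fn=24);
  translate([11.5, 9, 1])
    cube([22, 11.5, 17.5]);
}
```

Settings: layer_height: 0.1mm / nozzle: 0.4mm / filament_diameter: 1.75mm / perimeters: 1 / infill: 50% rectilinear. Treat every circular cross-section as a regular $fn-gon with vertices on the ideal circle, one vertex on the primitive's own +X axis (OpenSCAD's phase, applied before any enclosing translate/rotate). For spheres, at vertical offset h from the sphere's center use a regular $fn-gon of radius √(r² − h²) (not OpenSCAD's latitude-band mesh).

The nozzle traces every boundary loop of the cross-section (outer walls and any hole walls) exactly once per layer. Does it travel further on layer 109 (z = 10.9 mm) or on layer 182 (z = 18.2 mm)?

Layer 109 (z = 10.9): the r=8 sphere slices to a regular 24-gon of circumradius 7.456 (√(r²−h²) with h=2.9 from center) (perimeter = 2·24·7.456·sin(180°/24) = 46.71 mm); the cylinder at (8, 8) does not reach this height (z outside [14.5, 35]); the cube at (11.5, 9) (footprint 22×11.5) is included at this height (perimeter 67.00 mm); Merging all regions: the 2 present regions are separate (no shared area or edge), so areas and boundary lengths simply add and each stays a separate island — boundary = 113.71 mm. So its perimeter = 113.71 mm. Layer 182 (z = 18.2): the sphere does not reach this height (|z−center|=10.200 > r=8); the r=2 cylinder at (8, 8) contributes a regular 24-gon of circumradius 2 (perimeter = 2·24·2.000·sin(180°/24) = 12.53 mm); the cube at (11.5, 9) (footprint 22×11.5) is included at this height (perimeter 67.00 mm); Taking the union: the 2 present regions are separate (no shared area or edge), so areas and boundary lengths simply add and each stays a separate island — boundary = 79.53 mm. So its perimeter = 79.53 mm. Layer 109 is larger (113.71 vs 79.53 mm).

layer 109 (z = 10.9 mm)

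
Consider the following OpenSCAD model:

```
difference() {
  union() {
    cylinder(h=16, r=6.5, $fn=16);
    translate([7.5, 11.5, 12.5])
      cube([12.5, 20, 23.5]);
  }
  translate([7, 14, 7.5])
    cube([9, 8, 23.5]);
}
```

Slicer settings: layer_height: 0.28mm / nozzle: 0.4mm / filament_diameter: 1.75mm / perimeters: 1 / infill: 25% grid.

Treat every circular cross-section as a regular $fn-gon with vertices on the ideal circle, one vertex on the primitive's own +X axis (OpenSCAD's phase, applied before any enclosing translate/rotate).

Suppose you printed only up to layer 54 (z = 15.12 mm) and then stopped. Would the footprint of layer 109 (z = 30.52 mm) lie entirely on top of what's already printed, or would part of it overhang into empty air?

entirely on top

Compare the two slices. At z = 15.12: the r=6.5 cylinder contributes a regular 16-gon of circumradius 6.5 (area = (16/2)·6.500²·sin(360°/16) = 129.35 mm²); the cube at (7.5, 11.5) is present — its section is the full 12.5×20 rectangle (area 250.00 mm²); Taking the union: the 2 present regions are separate (no shared area or edge), so areas and boundary lengths simply add and each stays a separate island — area = 379.35 mm²; the cube at (7, 14) (footprint 9×8) is included at this height (area 72.00 mm²); Taking the first minus the rest: starting from that combined region (379.35 mm²), the 9×8 cube at (7, 14) partially overlaps it — only the 68.00 mm² overlap (of its 72.00 mm²) is removed, clipping the outline — area = 311.35 mm². At z = 30.52: the cylinder is not intersected at this z (z outside [0, 16]); the cube at (7.5, 11.5) is present — its section is the full 12.5×20 rectangle (area 250.00 mm²); Merging all regions: only the 12.5×20 cube at (7.5, 11.5) is present, so the union is just that shape — area = 250.00 mm²; the cube at (7, 14) (footprint 9×8) is included at this height (area 72.00 mm²); After the difference (first − rest): starting from that combined region (250.00 mm²), the 9×8 cube at (7, 14) partially overlaps it — only the 68.00 mm² overlap (of its 72.00 mm²) is removed, clipping the outline — area = 182.00 mm². Checking containment: the cross-section at z = 30.52 is a subset of the cross-section at z = 15.12.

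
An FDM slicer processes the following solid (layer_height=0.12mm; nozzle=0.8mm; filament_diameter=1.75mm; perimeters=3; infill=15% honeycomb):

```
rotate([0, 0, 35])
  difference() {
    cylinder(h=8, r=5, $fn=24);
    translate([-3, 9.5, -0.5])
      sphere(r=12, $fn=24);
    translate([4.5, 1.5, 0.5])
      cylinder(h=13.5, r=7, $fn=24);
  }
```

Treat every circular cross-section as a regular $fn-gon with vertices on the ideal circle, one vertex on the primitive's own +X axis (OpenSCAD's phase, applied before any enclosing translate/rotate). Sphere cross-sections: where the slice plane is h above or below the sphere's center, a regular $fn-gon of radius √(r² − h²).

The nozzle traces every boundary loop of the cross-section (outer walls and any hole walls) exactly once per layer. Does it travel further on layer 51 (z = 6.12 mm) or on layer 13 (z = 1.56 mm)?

Layer 51 (z = 6.12): the r=5 cylinder contributes a regular 24-gon of circumradius 5 (perimeter = 2·24·5.000·sin(180°/24) = 31.33 mm); the r=12 sphere at (-3, 9.5) slices to a regular 24-gon of circumradius 10.009 (√(r²−h²) with h=6.62 from center) (perimeter = 2·24·10.009·sin(180°/24) = 62.71 mm); the cylinder at (4.5, 1.5): section is a regular 24-gon, circumradius r=7 (perimeter = 2·24·7.000·sin(180°/24) = 43.86 mm); Taking the first minus the rest: starting from the r=5 cylinder, the r=12 sphere at (-3, 9.5) partially overlaps it — only the 34.57 mm² overlap (of its 311.13 mm²) is removed, clipping the outline; the r=7 cylinder at (4.5, 1.5) partially overlaps it — only the 29.39 mm² overlap (of its 152.19 mm²) is removed, clipping the outline — boundary = 17.73 mm; (rotated 35° about Z; rotation is an isometry so areas/perimeters/island counts are preserved). So its perimeter = 17.73 mm. Layer 13 (z = 1.56): the cylinder: section is a regular 24-gon, circumradius r=5 (perimeter = 2·24·5.000·sin(180°/24) = 31.33 mm); the r=12 sphere at (-3, 9.5) slices to a regular 24-gon of circumradius 11.822 (√(r²−h²) with h=2.06 from center) (perimeter = 2·24·11.822·sin(180°/24) = 74.07 mm); the r=7 cylinder at (4.5, 1.5) gives a regular 24-gon of circumradius 7 (constant along its height) (perimeter = 2·24·7.000·sin(180°/24) = 43.86 mm); Subtracting the remaining from the first: starting from the r=5 cylinder, the r=12 sphere at (-3, 9.5) partially overlaps it — only the 53.01 mm² overlap (of its 434.06 mm²) is removed, clipping the outline; the r=7 cylinder at (4.5, 1.5) partially overlaps it — only the 16.26 mm² overlap (of its 152.19 mm²) is removed, clipping the outline — boundary = 14.17 mm; (whole slice rotated 35° about Z — lengths, areas and connectivity unchanged). So its perimeter = 14.17 mm. Layer 51 is larger (17.73 vs 14.17 mm).

layer 51 (z = 6.12 mm)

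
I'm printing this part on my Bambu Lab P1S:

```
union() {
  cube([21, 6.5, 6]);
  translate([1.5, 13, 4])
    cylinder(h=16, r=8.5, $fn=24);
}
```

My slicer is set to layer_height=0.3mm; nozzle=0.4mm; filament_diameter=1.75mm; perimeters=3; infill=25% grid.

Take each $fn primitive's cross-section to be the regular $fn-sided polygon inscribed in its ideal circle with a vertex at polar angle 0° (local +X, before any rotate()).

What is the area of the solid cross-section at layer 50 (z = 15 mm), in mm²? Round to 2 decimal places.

At z = 15 mm: the cube is absent (z outside [0, 6]); the r=8.5 cylinder at (1.5, 13) contributes a regular 24-gon of circumradius 8.5 (area = (24/2)·8.500²·sin(360°/24) = 224.40 mm²); Combining (union): only the r=8.5 cylinder at (1.5, 13) is present, so the union is just that shape — area = 224.40 mm². Overall, the cross-section is a single solid region. Net area = 224.40 mm².

224.40 mm²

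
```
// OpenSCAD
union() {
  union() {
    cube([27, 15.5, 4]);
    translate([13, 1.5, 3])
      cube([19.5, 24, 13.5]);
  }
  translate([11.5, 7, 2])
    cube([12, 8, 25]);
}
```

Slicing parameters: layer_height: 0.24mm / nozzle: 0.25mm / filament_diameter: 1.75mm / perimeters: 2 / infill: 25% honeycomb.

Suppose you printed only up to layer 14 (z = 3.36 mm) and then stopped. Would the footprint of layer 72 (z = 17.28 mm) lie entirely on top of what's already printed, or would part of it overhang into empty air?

entirely on top

Compare the two slices. At z = 3.36: the cube (footprint 27×15.5) is included at this height (area 418.50 mm²); the 19.5×24 cube at (13, 1.5) contributes its full rectangle (area 468.00 mm²); Combining (union): the regions partially overlap — summed areas 886.50 mm² minus the doubly-counted overlap 196.00 mm² gives 690.50 mm² — area = 690.50 mm²; the cube at (11.5, 7) is present — its section is the full 12×8 rectangle (area 96.00 mm²); Taking the union: the 12×8 cube at (11.5, 7) lies entirely inside that combined region, so the union is just that combined region — area = 690.50 mm². At z = 17.28: the cube is absent (z outside [0, 4]); the cube at (13, 1.5) does not reach this height (z outside [3, 16.5]); Combining (union): nothing is present at this height; the 12×8 cube at (11.5, 7) contributes its full rectangle (area 96.00 mm²); Merging all regions: only the 12×8 cube at (11.5, 7) is present, so the union is just that shape — area = 96.00 mm². Checking containment: the cross-section at z = 17.28 is a subset of the cross-section at z = 3.36.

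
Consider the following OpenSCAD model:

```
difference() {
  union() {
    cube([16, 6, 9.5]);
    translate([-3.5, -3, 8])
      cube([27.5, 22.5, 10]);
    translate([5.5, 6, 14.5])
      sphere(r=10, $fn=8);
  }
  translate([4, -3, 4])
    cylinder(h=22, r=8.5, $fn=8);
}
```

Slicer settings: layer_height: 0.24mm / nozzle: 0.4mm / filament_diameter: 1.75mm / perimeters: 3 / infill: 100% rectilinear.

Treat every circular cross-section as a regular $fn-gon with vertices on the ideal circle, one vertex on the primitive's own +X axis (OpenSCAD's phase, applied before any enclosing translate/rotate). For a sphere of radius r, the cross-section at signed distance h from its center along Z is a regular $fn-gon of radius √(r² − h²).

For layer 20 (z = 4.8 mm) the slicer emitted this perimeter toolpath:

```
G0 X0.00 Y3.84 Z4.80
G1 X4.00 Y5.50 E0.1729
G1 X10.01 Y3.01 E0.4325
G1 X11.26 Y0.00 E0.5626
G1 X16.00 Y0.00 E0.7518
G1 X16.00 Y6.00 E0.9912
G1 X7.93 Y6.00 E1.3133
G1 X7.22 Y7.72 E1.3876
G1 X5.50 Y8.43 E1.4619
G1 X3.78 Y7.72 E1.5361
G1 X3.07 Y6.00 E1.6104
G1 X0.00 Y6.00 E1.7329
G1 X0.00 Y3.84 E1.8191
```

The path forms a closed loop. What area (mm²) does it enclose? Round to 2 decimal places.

58.23 mm²

Apply the shoelace formula to the sequence of (X, Y) vertices; enclosed area = 58.23 mm².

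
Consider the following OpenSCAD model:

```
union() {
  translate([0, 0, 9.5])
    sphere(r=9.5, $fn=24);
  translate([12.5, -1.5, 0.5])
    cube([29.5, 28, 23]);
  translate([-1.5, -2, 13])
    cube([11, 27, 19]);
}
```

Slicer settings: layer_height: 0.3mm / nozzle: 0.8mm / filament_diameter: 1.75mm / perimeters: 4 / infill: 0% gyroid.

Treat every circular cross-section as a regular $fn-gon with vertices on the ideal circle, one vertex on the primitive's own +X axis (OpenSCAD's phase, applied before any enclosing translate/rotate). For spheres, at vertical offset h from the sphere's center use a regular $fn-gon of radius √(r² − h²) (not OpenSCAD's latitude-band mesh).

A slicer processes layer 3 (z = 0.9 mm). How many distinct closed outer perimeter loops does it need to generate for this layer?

At z = 0.9 mm: the r=9.5 sphere contributes a regular 24-gon of circumradius √(9.5²−8.6²) = 4.036; the cube at (12.5, -1.5) (footprint 29.5×28) is included at this height; the cube at (-1.5, -2) is not intersected at this z (z outside [13, 32]); Combining (union): the 2 present regions are separate (no shared area or edge), so areas and boundary lengths simply add and each stays a separate island — 2 connected regions. The result has 2 disconnected regions.

2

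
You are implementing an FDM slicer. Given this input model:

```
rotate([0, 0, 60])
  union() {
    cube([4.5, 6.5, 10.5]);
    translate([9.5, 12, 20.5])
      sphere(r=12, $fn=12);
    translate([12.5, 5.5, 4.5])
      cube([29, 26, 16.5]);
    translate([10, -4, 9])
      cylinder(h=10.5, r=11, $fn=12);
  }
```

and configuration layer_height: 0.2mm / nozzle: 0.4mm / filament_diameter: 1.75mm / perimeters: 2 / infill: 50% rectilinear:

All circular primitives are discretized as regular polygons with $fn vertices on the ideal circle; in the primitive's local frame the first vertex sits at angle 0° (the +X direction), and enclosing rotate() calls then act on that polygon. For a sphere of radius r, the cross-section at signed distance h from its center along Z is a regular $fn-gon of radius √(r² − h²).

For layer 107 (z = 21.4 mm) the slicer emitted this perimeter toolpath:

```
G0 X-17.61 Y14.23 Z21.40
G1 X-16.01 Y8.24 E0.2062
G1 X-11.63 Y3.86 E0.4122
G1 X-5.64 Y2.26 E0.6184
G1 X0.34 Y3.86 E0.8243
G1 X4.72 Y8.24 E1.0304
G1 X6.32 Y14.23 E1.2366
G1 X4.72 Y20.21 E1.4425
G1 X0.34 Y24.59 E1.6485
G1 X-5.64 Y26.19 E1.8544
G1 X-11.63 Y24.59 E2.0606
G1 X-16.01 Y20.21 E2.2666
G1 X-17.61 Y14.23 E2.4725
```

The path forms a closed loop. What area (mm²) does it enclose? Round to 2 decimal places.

429.67 mm²

Apply the shoelace formula to the sequence of (X, Y) vertices; enclosed area = 429.67 mm².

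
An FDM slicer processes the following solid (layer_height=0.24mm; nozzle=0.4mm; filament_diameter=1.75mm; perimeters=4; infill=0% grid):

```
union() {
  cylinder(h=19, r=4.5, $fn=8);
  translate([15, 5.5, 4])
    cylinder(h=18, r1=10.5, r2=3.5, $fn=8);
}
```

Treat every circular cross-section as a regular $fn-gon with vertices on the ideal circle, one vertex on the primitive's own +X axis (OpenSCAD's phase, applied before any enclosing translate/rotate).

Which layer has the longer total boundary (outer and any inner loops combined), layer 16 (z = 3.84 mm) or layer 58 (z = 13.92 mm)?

layer 58 (z = 13.92 mm)

Layer 16 (z = 3.84): the r=4.5 cylinder gives a regular 8-gon of circumradius 4.5 (constant along its height) (perimeter = 2·8·4.500·sin(180°/8) = 27.55 mm); the cone at (15, 5.5) is not intersected at this z (z outside [4, 22]); Combining (union): only the r=4.5 cylinder is present, so the union is just that shape — boundary = 27.55 mm. So its perimeter = 27.55 mm. Layer 58 (z = 13.92): the r=4.5 cylinder gives a regular 8-gon of circumradius 4.5 (constant along its height) (perimeter = 2·8·4.500·sin(180°/8) = 27.55 mm); the cone at (15, 5.5) (r1=10.5→r2=3.5) has section circumradius 6.642 here — a regular 8-gon (perimeter = 2·8·6.642·sin(180°/8) = 40.67 mm); Taking the union: the 2 present regions are separate (no shared area or edge), so areas and boundary lengths simply add and each stays a separate island — boundary = 68.22 mm. So its perimeter = 68.22 mm. Layer 58 is larger (68.22 vs 27.55 mm).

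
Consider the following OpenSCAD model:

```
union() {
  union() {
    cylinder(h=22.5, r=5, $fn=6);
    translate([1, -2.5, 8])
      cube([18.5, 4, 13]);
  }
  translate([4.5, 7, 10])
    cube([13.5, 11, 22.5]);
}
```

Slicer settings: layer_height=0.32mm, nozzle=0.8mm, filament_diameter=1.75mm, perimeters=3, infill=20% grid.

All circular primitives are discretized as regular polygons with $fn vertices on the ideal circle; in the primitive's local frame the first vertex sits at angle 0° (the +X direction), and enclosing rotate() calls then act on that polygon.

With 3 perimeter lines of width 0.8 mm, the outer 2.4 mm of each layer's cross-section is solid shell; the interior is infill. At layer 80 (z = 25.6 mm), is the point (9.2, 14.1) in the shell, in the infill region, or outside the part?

At z = 25.6 mm: the cylinder is absent (z outside [0, 22.5]); the cube at (1, -2.5) is not intersected at this z (z outside [8, 21]); Merging all regions: nothing is present at this height; the 13.5×11 cube at (4.5, 7) contributes its full rectangle; Merging all regions: only the 13.5×11 cube at (4.5, 7) is present, so the union is just that shape — 1 connected region. Overall, the cross-section is a single solid region. The nearest boundary edge runs (18.00, 18.00)→(4.50, 18.00); distance from the point to it = 3.90 mm. The point is inside the cross-section and 3.90 mm from the nearest boundary — more than the 2.4 mm shell width (3 × 0.8), so it's in the infill interior.

infill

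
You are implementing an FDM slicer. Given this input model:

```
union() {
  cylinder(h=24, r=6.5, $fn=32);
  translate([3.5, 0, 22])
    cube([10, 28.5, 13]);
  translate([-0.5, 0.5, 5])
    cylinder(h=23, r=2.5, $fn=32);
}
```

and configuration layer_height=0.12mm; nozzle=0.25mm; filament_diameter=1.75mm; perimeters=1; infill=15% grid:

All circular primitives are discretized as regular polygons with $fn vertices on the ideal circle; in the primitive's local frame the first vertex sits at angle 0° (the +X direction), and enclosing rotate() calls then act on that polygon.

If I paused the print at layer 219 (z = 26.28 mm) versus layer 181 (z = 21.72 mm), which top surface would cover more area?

layer 219 (z = 26.28 mm)

Layer 219 (z = 26.28): the cylinder is absent (z outside [0, 24]); the cube at (3.5, 0) (footprint 10×28.5) is included at this height (area 285.00 mm²); the r=2.5 cylinder at (-0.5, 0.5) gives a regular 32-gon of circumradius 2.5 (constant along its height) (area = (32/2)·2.500²·sin(360°/32) = 19.51 mm²); Merging all regions: the 2 present regions are separate (no shared area or edge), so areas and boundary lengths simply add and each stays a separate island — area = 304.51 mm². So its area = 304.51 mm². Layer 181 (z = 21.72): the cylinder: section is a regular 32-gon, circumradius r=6.5 (area = (32/2)·6.500²·sin(360°/32) = 131.88 mm²); the cube at (3.5, 0) is not intersected at this z (z outside [22, 35]); the cylinder at (-0.5, 0.5): section is a regular 32-gon, circumradius r=2.5 (area = (32/2)·2.500²·sin(360°/32) = 19.51 mm²); Taking the union: the r=2.5 cylinder at (-0.5, 0.5) lies entirely inside the r=6.5 cylinder, so the union is just the r=6.5 cylinder — area = 131.88 mm². So its area = 131.88 mm². Layer 219 is larger (304.51 vs 131.88 mm²).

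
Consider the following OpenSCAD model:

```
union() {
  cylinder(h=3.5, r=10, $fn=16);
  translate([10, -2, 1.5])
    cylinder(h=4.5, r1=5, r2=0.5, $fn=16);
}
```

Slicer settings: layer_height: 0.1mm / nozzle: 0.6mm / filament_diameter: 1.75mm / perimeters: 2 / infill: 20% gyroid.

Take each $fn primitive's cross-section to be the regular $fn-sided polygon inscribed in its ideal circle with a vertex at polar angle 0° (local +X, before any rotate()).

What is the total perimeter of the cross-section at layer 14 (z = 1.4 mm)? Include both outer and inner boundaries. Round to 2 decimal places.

62.43 mm

At z = 1.4 mm: the r=10 cylinder gives a regular 16-gon of circumradius 10 (constant along its height) (perimeter = 2·16·10.000·sin(180°/16) = 62.43 mm); the cone at (10, -2) does not reach this height (z outside [1.5, 6]); Combining (union): only the r=10 cylinder is present, so the union is just that shape — boundary = 62.43 mm. Overall, the cross-section is a single solid region. Total boundary length (outer) = 62.43 mm.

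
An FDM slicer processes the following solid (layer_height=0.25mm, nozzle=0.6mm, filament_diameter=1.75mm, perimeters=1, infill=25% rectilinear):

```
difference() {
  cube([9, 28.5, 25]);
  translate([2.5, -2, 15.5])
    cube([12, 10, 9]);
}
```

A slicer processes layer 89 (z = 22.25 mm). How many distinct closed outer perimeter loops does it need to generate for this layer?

At z = 22.25 mm: the 9×28.5 cube contributes its full rectangle; the cube at (2.5, -2) is present — its section is the full 12×10 rectangle; Subtracting the remaining from the first: starting from the 9×28.5 cube, the 12×10 cube at (2.5, -2) partially overlaps it — only the 52.00 mm² overlap (of its 120.00 mm²) is removed, clipping the outline — 1 connected region. The result has 1 disconnected region.

1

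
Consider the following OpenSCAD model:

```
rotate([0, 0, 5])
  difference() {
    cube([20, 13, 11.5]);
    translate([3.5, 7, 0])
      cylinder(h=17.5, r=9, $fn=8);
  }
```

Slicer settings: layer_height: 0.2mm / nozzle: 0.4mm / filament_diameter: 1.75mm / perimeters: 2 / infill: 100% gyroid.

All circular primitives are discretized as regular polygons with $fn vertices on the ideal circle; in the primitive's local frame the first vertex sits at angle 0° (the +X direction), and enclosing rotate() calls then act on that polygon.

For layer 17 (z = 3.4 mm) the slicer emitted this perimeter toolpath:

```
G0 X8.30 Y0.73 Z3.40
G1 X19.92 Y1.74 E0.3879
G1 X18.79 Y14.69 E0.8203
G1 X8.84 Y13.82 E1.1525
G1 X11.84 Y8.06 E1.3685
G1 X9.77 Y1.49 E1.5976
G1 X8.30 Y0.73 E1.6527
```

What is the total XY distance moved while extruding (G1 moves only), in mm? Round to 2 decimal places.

49.69 mm

Sum the Euclidean lengths of each G1 segment: total = 49.69 mm.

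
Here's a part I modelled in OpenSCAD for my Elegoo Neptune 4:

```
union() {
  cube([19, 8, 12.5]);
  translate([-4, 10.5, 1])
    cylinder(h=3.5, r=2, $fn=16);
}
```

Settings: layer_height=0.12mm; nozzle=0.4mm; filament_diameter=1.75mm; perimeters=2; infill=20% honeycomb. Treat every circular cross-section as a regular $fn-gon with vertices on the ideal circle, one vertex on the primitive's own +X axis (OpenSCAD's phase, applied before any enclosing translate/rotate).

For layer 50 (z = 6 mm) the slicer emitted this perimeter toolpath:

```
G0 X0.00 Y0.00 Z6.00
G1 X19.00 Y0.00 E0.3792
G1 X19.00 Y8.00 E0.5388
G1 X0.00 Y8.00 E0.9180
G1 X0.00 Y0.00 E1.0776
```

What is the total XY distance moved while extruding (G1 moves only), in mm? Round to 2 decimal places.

Sum the Euclidean lengths of each G1 segment: total = 54.00 mm.

54.00 mm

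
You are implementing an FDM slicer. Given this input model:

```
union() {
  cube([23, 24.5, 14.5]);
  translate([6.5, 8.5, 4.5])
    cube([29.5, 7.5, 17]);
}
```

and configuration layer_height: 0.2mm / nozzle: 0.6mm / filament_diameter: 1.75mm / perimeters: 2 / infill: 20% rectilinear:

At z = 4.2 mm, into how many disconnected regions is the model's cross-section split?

At z = 4.2 mm: the cube (footprint 23×24.5) is included at this height; the cube at (6.5, 8.5) is not intersected at this z (z outside [4.5, 21.5]); Taking the union: only the 23×24.5 cube is present, so the union is just that shape — 1 connected region. The result has 1 disconnected region.

1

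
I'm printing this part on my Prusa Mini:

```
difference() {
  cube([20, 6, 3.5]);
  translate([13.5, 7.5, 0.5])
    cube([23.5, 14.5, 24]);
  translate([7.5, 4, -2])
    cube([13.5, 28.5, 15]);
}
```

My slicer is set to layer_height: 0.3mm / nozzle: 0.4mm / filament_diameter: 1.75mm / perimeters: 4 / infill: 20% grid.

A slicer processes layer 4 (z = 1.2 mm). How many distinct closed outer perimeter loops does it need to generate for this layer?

1

At z = 1.2 mm: the cube (footprint 20×6) is included at this height; the cube at (13.5, 7.5) (footprint 23.5×14.5) is included at this height; the 13.5×28.5 cube at (7.5, 4) contributes its full rectangle; After the difference (first − rest): starting from the 20×6 cube, the 23.5×14.5 cube at (13.5, 7.5) misses the remaining region (no effect); the 13.5×28.5 cube at (7.5, 4) partially overlaps it — only the 25.00 mm² overlap (of its 384.75 mm²) is removed, clipping the outline — 1 connected region. The result has 1 disconnected region.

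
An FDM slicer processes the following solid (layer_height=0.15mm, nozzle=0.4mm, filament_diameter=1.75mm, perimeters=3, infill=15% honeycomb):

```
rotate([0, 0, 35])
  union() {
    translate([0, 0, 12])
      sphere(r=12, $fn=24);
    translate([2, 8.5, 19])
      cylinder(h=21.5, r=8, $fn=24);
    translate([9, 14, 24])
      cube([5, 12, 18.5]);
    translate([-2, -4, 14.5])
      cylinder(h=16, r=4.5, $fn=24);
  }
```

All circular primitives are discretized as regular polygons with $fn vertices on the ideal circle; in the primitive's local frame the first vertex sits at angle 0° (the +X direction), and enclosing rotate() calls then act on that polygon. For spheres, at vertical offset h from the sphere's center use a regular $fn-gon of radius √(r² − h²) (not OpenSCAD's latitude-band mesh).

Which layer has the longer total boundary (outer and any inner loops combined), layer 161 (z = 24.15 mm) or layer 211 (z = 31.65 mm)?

layer 161 (z = 24.15 mm)

Layer 161 (z = 24.15): the sphere is not intersected at this z (|z−center|=12.150 > r=12); the r=8 cylinder at (2, 8.5) contributes a regular 24-gon of circumradius 8 (perimeter = 2·24·8.000·sin(180°/24) = 50.12 mm); the cube at (9, 14) (footprint 5×12) is included at this height (perimeter 34.00 mm); the cylinder at (-2, -4): section is a regular 24-gon, circumradius r=4.5 (perimeter = 2·24·4.500·sin(180°/24) = 28.19 mm); Taking the union: the 3 present regions are separate (no shared area or edge), so areas and boundary lengths simply add and each stays a separate island — boundary = 112.32 mm; (whole slice rotated 35° about Z — lengths, areas and connectivity unchanged). So its perimeter = 112.32 mm. Layer 211 (z = 31.65): the sphere is absent (|z−center|=19.650 > r=12); the r=8 cylinder at (2, 8.5) gives a regular 24-gon of circumradius 8 (constant along its height) (perimeter = 2·24·8.000·sin(180°/24) = 50.12 mm); the cube at (9, 14) (footprint 5×12) is included at this height (perimeter 34.00 mm); the cylinder at (-2, -4) is absent (z outside [14.5, 30.5]); Merging all regions: the 2 present regions are separate (no shared area or edge), so areas and boundary lengths simply add and each stays a separate island — boundary = 84.12 mm; (whole slice rotated 35° about Z — lengths, areas and connectivity unchanged). So its perimeter = 84.12 mm. Layer 161 is larger (112.32 vs 84.12 mm).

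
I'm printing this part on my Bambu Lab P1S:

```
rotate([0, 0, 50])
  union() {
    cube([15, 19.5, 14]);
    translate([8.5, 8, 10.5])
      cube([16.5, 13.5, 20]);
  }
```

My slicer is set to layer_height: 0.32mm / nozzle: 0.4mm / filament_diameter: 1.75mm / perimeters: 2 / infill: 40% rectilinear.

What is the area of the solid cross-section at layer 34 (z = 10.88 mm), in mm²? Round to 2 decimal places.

440.50 mm²

At z = 10.88 mm: the 15×19.5 cube contributes its full rectangle (area 292.50 mm²); the cube at (8.5, 8) (footprint 16.5×13.5) is included at this height (area 222.75 mm²); Combining (union): the regions partially overlap — summed areas 515.25 mm² minus the doubly-counted overlap 74.75 mm² gives 440.50 mm² — area = 440.50 mm²; (rotated 50° about Z; rotation is an isometry so areas/perimeters/island counts are preserved). Overall, the cross-section is a single solid region. Net area = 440.50 mm².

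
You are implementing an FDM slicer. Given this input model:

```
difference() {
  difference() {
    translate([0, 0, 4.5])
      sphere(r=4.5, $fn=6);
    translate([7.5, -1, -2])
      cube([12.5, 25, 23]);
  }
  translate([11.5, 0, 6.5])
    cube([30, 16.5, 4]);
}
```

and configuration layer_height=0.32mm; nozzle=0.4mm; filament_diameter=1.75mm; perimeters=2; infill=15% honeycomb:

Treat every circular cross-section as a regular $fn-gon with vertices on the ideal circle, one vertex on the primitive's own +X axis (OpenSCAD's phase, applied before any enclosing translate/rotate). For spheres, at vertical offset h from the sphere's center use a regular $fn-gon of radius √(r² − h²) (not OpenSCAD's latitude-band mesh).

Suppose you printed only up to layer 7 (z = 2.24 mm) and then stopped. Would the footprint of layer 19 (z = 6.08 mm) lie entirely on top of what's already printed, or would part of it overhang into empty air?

part overhangs

Compare the two slices. At z = 2.24: the sphere: section is a regular 6-gon, circumradius = √(r²−h²) = √(4.5²−2.26²) = 3.891 (area = (6/2)·3.891²·sin(360°/6) = 39.34 mm²); the cube at (7.5, -1) (footprint 12.5×25) is included at this height (area 312.50 mm²); After the difference (first − rest): starting from the r=4.5 sphere (39.34 mm²), the 12.5×25 cube at (7.5, -1) misses the remaining region (no effect) — area = 39.34 mm²; the cube at (11.5, 0) is absent (z outside [6.5, 10.5]); Taking the first minus the rest: none of the subtracted shapes is present at this height, so that combined region is unchanged — area = 39.34 mm². At z = 6.08: the r=4.5 sphere contributes a regular 6-gon of circumradius √(4.5²−1.58²) = 4.214 (area = (6/2)·4.214²·sin(360°/6) = 46.13 mm²); the cube at (7.5, -1) is present — its section is the full 12.5×25 rectangle (area 312.50 mm²); Taking the first minus the rest: starting from the r=4.5 sphere (46.13 mm²), the 12.5×25 cube at (7.5, -1) misses the remaining region (no effect) — area = 46.13 mm²; the cube at (11.5, 0) is absent (z outside [6.5, 10.5]); Subtracting the remaining from the first: none of the subtracted shapes is present at this height, so the result so far is unchanged — area = 46.13 mm². Checking containment: at z = 6.08 the cross-section extends beyond the z = 2.24 cross-section by about 6.78 mm².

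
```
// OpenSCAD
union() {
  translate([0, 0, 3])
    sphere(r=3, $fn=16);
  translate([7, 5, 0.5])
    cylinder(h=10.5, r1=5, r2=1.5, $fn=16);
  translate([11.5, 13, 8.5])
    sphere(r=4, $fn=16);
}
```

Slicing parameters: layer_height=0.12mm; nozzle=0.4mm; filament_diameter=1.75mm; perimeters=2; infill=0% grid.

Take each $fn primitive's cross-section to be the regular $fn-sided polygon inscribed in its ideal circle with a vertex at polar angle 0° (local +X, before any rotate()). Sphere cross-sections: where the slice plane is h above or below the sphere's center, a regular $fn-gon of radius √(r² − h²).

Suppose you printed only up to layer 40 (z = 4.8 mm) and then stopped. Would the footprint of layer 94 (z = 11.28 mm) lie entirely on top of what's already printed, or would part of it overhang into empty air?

part overhangs

Compare the two slices. At z = 4.8: the sphere: section is a regular 16-gon, circumradius = √(r²−h²) = √(3²−1.8²) = 2.400 (area = (16/2)·2.400²·sin(360°/16) = 17.63 mm²); the cone at (7, 5) (r1=5→r2=1.5) has section circumradius 3.567 here — a regular 16-gon (area = (16/2)·3.567²·sin(360°/16) = 38.95 mm²); the r=4 sphere at (11.5, 13) slices to a regular 16-gon of circumradius 1.520 (√(r²−h²) with h=3.7 from center) (area = (16/2)·1.520²·sin(360°/16) = 7.07 mm²); Taking the union: the 3 present regions are separate (no shared area or edge), so areas and boundary lengths simply add and each stays a separate island — area = 63.65 mm². At z = 11.28: the sphere is absent (|z−center|=8.280 > r=3); the cone at (7, 5) is not intersected at this z (z outside [0.5, 11]); the r=4 sphere at (11.5, 13) contributes a regular 16-gon of circumradius √(4²−2.78²) = 2.876 (area = (16/2)·2.876²·sin(360°/16) = 25.32 mm²); Merging all regions: only the r=4 sphere at (11.5, 13) is present, so the union is just that shape — area = 25.32 mm². Checking containment: at z = 11.28 the cross-section extends beyond the z = 4.8 cross-section by about 18.25 mm².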